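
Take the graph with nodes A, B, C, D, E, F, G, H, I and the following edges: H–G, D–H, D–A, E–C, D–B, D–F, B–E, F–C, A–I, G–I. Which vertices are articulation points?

D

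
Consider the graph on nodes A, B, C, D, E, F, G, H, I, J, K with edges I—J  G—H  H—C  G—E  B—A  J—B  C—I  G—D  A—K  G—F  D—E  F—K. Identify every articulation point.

Removing G increases the component count from 1 to 2, so G is a cut vertex.
By contrast removing I leaves 1 component; it is not a cut vertex. No other vertex is a cut vertex either.

G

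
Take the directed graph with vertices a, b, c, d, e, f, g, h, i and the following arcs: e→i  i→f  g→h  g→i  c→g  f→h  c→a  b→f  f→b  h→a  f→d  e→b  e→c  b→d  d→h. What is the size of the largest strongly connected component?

2

{b, f} are all mutually reachable — one SCC of size 2.
{a} is an SCC by itself.
{i} is an SCC by itself.
{d} is an SCC by itself.
{c} is an SCC by itself.
(and 3 more singleton SCCs)
The largest has 2 vertices.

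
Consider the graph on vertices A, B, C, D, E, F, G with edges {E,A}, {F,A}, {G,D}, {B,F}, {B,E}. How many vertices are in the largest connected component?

C is isolated — a component by itself.
Starting from D we can reach D, G. That is one component of size 2.
Starting from A we can reach A, B, E, F. That is one component of size 4.
The largest has 4 vertices.

4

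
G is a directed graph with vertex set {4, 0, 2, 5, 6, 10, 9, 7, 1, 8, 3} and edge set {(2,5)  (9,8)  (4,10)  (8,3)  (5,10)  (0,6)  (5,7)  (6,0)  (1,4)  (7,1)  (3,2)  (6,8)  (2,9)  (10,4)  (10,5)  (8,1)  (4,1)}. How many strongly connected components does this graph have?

3

{1, 4, 5, 7, 10} are all mutually reachable — one SCC of size 5.
{2, 3, 8, 9} are all mutually reachable — one SCC of size 4.
{0, 6} are all mutually reachable — one SCC of size 2.
That gives 3 strongly connected components.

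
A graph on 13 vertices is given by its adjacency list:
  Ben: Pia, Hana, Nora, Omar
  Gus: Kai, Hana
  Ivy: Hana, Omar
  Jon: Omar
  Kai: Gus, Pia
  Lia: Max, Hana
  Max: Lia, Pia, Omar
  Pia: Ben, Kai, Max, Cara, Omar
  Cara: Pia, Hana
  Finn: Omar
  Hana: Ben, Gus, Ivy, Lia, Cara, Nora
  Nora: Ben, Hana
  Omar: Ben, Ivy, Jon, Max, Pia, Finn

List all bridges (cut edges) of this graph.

The edges on the cycle Omar-Pia-Kai-Gus-Hana-Ivy-Omar are not bridges since each lies on that cycle.
But removing Finn-Omar disconnects Finn from Omar; removing Omar-Jon disconnects Omar from Jon — these are bridges.

Finn-Omar, Jon-Omar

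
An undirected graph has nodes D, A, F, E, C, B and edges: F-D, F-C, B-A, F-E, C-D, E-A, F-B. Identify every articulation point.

F

Removing F increases the component count from 1 to 2, so F is a cut vertex.
By contrast removing D leaves 1 component; it is not a cut vertex. No other vertex is a cut vertex either.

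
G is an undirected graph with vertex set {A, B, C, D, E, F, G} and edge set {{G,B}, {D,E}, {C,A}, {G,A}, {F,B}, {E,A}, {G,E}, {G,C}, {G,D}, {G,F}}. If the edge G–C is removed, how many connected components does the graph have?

G and C are still connected via G-A-C, so the component count stays at 1.

1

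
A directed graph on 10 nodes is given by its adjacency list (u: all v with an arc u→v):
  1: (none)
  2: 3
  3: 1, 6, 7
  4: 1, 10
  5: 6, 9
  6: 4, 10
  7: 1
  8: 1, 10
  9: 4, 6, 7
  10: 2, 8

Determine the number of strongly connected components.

5

{2, 3, 4, 6, 8, 10} are all mutually reachable — one SCC of size 6.
{5} is an SCC by itself.
{7} is an SCC by itself.
{1} is an SCC by itself.
{9} is an SCC by itself.
That gives 5 strongly connected components.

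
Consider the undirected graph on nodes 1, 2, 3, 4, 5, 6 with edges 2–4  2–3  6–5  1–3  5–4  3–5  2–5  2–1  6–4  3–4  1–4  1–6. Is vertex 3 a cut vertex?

Deleting 3 leaves 1 component (was 1) (its neighbors 1, 2, 4, 5 remain connected to each other), so 3 is not a cut vertex.

No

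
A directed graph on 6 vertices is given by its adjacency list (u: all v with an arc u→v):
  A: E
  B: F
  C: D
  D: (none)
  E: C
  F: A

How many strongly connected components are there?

{B} is an SCC by itself.
{C} is an SCC by itself.
{D} is an SCC by itself.
{A} is an SCC by itself.
{E} is an SCC by itself.
(and 1 more singleton SCC)
That gives 6 strongly connected components.

6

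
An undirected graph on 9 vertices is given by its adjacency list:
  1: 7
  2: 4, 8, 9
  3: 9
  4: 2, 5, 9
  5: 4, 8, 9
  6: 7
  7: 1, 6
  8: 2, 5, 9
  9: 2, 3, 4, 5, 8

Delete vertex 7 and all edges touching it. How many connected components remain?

3

With 7 gone, the remaining components are: {1}; {6}; {2, 3, 4, 5, 8, 9}.
That is 3 components.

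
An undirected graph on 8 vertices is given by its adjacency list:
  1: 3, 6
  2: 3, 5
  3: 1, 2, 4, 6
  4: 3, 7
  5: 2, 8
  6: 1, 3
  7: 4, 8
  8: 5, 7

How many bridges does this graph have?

0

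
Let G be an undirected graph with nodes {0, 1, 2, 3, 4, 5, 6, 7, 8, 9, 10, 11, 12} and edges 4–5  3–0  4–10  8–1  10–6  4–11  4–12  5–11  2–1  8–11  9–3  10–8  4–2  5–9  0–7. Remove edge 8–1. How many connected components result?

1

8 and 1 are still connected via 8-10-4-2-1, so the component count stays at 1.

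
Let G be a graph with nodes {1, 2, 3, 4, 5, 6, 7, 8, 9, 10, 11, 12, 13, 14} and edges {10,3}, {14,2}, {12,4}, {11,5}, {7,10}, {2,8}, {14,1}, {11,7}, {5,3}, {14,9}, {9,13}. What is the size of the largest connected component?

6 is isolated — a component by itself.
Starting from 4 we can reach 4, 12. That is one component of size 2.
Starting from 3 we can reach 3, 5, 7, 10, 11. That is one component of size 5.
Starting from 1 we can reach 1, 2, 8, 9, 13, 14. That is one component of size 6.
The largest has 6 vertices.

6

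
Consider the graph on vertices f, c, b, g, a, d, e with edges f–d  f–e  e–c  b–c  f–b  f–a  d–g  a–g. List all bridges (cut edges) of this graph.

The edges on the cycle f-a-g-d-f are not bridges since each lies on that cycle.
Every edge lies on some cycle, so there are no bridges.

none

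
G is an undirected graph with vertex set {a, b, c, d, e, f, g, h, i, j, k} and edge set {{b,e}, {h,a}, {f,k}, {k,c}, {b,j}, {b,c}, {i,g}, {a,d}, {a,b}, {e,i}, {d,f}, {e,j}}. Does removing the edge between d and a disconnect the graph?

No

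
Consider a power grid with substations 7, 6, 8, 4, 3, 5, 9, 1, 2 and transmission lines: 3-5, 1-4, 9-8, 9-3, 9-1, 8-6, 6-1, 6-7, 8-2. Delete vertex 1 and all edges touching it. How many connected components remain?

2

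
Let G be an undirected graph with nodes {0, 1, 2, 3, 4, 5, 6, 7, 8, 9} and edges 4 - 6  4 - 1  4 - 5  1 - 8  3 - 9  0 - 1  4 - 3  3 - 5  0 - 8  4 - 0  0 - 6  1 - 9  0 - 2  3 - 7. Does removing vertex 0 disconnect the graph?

Yes

Deleting 0 raises the number of components from 1 to 2, so 0 is a cut vertex.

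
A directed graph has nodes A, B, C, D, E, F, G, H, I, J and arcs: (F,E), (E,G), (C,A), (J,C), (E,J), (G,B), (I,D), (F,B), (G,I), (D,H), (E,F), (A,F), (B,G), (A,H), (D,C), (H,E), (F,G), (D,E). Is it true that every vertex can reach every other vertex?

From G we can reach every vertex (A, B, C, D, E, F, G, H, I, J), and every vertex can reach G (A, B, C, D, E, F, G, H, I, J). So the whole graph is one strongly connected component.

Yes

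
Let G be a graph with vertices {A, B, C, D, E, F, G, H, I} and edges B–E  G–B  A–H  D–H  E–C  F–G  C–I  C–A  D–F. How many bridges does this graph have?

The edges on the cycle D-F-G-B-E-C-A-H-D are not bridges since each lies on that cycle.
But removing I–C disconnects I from C — this is a bridge.

1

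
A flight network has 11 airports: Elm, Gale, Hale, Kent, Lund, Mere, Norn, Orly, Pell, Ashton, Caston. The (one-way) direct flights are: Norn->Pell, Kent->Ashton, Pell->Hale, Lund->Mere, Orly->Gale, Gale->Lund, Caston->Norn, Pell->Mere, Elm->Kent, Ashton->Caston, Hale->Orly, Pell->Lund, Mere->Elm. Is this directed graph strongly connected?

Yes

From Mere we can reach every vertex (Elm, Gale, Hale, Kent, Lund, Mere, Norn, Orly, Pell, Ashton, Caston), and every vertex can reach Mere (Elm, Gale, Hale, Kent, Lund, Mere, Norn, Orly, Pell, Ashton, Caston). So the whole graph is one strongly connected component.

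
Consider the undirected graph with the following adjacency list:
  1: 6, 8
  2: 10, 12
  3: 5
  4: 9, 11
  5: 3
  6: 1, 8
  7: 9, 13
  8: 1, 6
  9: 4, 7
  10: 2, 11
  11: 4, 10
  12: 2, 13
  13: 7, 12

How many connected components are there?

Starting from 3 we can reach 3, 5. That is one component of size 2.
Starting from 1 we can reach 1, 6, 8. That is one component of size 3.
Starting from 2 we can reach 2, 4, 7, 9, 10, 11, 12, 13. That is one component of size 8.
Total: 3 components.

3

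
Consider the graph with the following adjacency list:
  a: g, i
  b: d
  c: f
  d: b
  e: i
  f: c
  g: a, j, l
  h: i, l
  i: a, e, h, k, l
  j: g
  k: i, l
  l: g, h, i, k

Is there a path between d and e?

The component containing d is {b, d}, and e is not in it.

No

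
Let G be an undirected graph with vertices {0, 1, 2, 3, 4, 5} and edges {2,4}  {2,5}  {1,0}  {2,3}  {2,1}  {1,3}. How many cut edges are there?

3

The edges on the cycle 2-1-3-2 are not bridges since each lies on that cycle.
But removing 5–2 disconnects 5 from 2; removing 2–4 disconnects 2 from 4; removing 1–0 disconnects 1 from 0 — these are bridges.
That makes 3 bridges.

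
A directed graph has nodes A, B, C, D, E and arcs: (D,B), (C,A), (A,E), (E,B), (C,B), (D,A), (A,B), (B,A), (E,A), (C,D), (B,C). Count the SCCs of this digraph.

1

{A, B, C, D, E} are all mutually reachable — one SCC of size 5.
That gives 1 strongly connected component.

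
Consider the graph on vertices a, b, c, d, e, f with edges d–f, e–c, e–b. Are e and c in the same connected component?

Yes

From e we can reach b, c, e, which includes c.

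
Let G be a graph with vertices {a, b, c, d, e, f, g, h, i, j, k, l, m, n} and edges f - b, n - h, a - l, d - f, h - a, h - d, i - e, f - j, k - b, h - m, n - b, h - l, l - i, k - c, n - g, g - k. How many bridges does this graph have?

5

The edges on the cycle n-h-d-f-b-k-g-n are not bridges since each lies on that cycle.
But removing h - m disconnects h from m; removing j - f disconnects j from f; removing e - i disconnects e from i; removing k - c disconnects k from c — these are bridges.
In total 5 edges are bridges.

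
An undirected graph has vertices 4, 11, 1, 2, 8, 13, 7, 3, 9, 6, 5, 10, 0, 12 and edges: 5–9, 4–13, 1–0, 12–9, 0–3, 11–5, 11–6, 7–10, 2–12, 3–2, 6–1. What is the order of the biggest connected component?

9

8 is isolated — a component by itself.
Starting from 7 we can reach 7, 10. That is one component of size 2.
Starting from 4 we can reach 4, 13. That is one component of size 2.
Starting from 0 we can reach 0, 1, 2, 3, 5, 6, 9, 11, 12. That is one component of size 9.
The largest has 9 vertices.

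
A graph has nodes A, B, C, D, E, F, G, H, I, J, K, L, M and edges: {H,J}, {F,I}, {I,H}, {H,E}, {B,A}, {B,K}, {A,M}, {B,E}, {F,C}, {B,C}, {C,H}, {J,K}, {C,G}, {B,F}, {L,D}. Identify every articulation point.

Removing A increases the component count from 2 to 3, so A is a cut vertex.
Removing B increases the component count from 2 to 3, so B is a cut vertex.
Removing C increases the component count from 2 to 3, so C is a cut vertex.
By contrast removing E leaves 2 components; it is not a cut vertex. No other vertex is a cut vertex either.

A, B, C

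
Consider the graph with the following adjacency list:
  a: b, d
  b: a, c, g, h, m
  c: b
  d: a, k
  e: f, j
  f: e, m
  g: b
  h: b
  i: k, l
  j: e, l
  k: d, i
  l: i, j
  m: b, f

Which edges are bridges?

The edges on the cycle j-l-i-k-d-a-b-m-f-e-j are not bridges since each lies on that cycle.
But removing c-b disconnects c from b; removing h-b disconnects h from b; removing g-b disconnects g from b — these are bridges.

b-c, b-g, b-h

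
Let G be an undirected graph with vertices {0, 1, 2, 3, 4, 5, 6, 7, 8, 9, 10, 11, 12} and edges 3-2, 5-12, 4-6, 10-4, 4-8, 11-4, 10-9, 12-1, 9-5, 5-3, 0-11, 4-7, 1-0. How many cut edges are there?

The edges on the cycle 10-9-5-12-1-0-11-4-10 are not bridges since each lies on that cycle.
But removing 3-5 disconnects 3 from 5; removing 6-4 disconnects 6 from 4; removing 3-2 disconnects 3 from 2; removing 7-4 disconnects 7 from 4 — these are bridges.
In total 5 edges are bridges.

5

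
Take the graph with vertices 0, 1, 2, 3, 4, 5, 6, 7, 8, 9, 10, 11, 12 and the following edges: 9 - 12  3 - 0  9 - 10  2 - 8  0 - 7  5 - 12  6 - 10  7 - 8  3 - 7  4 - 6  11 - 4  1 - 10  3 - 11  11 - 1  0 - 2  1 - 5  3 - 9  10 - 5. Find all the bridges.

none

The edges on the cycle 3-0-2-8-7-3 are not bridges since each lies on that cycle.
Every edge lies on some cycle, so there are no bridges.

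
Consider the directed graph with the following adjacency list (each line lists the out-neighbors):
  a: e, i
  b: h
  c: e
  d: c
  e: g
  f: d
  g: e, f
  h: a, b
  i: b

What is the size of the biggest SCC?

5

{c, d, e, f, g} are all mutually reachable — one SCC of size 5.
{a, b, h, i} are all mutually reachable — one SCC of size 4.
The largest has 5 vertices.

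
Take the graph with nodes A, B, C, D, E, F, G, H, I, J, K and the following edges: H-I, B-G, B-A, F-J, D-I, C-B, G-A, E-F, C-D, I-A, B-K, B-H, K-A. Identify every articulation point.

F

Removing F increases the component count from 2 to 3, so F is a cut vertex.
By contrast removing C leaves 2 components; it is not a cut vertex. No other vertex is a cut vertex either.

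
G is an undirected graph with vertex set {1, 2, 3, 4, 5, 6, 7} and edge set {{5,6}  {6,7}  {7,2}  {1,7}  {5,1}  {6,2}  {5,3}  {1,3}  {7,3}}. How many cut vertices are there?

0

Removing 1, for instance, still leaves 2 components. No single vertex removal increases the component count — the graph has no articulation points.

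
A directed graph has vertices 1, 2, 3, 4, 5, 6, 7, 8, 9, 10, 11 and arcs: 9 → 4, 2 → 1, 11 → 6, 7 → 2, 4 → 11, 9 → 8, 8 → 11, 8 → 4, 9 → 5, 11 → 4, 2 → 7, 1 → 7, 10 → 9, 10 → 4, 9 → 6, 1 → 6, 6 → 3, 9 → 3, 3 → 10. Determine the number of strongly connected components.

{3, 4, 6, 8, 9, 10, 11} are all mutually reachable — one SCC of size 7.
{1, 2, 7} are all mutually reachable — one SCC of size 3.
{5} is an SCC by itself.
That gives 3 strongly connected components.

3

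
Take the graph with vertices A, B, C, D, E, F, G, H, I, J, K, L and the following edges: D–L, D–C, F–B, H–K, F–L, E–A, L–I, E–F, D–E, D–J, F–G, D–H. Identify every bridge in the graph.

The edges on the cycle D-E-F-L-D are not bridges since each lies on that cycle.
But removing G–F disconnects G from F; removing D–C disconnects D from C; removing D–J disconnects D from J; removing E–A disconnects E from A — these are bridges.
In total 8 edges are bridges.

A-E, B-F, C-D, D-H, D-J, F-G, H-K, I-L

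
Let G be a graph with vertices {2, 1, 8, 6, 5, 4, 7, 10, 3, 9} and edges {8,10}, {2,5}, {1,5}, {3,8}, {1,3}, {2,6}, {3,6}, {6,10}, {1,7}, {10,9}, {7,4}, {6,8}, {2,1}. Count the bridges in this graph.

3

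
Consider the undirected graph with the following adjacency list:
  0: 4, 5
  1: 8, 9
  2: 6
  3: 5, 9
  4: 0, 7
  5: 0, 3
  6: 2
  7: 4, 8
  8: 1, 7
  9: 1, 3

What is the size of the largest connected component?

8

Starting from 2 we can reach 2, 6. That is one component of size 2.
Starting from 0 we can reach 0, 1, 3, 4, 5, 7, 8, 9. That is one component of size 8.
The largest has 8 vertices.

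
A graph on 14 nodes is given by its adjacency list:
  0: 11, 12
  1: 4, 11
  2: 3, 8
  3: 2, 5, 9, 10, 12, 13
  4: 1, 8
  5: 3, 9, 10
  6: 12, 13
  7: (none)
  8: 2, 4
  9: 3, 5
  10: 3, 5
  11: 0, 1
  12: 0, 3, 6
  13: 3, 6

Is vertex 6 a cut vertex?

No

Deleting 6 leaves 2 components (was 2), so 6 is not a cut vertex.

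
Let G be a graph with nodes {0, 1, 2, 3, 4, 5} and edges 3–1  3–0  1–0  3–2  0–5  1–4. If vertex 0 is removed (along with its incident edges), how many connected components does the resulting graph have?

With 0 gone, the remaining components are: {5}; {1, 2, 3, 4}.
That is 2 components.

2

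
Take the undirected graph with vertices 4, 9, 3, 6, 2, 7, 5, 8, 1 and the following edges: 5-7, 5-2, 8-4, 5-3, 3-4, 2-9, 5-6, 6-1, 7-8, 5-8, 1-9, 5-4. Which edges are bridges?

none

The edges on the cycle 5-6-1-9-2-5 are not bridges since each lies on that cycle.
Every edge lies on some cycle, so there are no bridges.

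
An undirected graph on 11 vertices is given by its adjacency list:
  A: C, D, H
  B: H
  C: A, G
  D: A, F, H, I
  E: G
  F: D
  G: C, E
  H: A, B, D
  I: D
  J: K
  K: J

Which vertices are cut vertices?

A, C, D, G, H

Removing A increases the component count from 2 to 3, so A is a cut vertex.
Removing C increases the component count from 2 to 3, so C is a cut vertex.
Removing D increases the component count from 2 to 4, so D is a cut vertex.
Likewise G, H are cut vertices.
By contrast removing K leaves 2 components; it is not a cut vertex. No other vertex is a cut vertex either.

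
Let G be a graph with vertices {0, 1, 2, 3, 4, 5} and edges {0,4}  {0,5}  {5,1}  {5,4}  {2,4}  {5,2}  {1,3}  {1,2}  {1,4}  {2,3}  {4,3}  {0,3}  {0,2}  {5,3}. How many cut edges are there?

0

The edges on the cycle 5-1-2-3-5 are not bridges since each lies on that cycle.
Every edge lies on some cycle, so there are no bridges.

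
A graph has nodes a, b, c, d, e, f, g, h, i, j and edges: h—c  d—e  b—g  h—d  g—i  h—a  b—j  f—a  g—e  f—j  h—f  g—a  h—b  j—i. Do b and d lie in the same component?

Yes

From b we can reach a, b, c, d, e, f, g, h, i, j, which includes d.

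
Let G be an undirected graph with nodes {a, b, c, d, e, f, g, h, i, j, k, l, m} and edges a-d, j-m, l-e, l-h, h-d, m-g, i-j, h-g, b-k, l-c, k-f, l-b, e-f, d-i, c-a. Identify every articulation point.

Removing l increases the component count from 1 to 2, so l is a cut vertex.
By contrast removing a leaves 1 component; it is not a cut vertex. No other vertex is a cut vertex either.

l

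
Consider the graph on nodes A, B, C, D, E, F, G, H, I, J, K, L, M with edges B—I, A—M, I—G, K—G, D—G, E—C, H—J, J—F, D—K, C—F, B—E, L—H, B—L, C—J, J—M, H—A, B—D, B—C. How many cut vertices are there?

1

Removing B increases the component count from 1 to 2, so B is a cut vertex.
By contrast removing J leaves 1 component; it is not a cut vertex. No other vertex is a cut vertex either.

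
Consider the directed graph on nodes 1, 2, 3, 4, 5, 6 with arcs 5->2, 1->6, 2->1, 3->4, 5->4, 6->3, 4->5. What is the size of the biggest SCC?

6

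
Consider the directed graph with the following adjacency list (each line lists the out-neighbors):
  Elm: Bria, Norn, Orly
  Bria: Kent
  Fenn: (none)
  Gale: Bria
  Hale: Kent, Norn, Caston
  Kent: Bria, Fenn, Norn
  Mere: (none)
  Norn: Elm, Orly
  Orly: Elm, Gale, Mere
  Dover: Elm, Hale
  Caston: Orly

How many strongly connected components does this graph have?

{Elm, Bria, Gale, Kent, Norn, Orly} are all mutually reachable — one SCC of size 6.
{Fenn} is an SCC by itself.
{Caston} is an SCC by itself.
{Hale} is an SCC by itself.
{Mere} is an SCC by itself.
(and 1 more singleton SCC)
That gives 6 strongly connected components.

6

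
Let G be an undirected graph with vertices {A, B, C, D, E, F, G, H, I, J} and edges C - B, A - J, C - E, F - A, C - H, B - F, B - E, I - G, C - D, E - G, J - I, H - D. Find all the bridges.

none

The edges on the cycle C-H-D-C are not bridges since each lies on that cycle.
Every edge lies on some cycle, so there are no bridges.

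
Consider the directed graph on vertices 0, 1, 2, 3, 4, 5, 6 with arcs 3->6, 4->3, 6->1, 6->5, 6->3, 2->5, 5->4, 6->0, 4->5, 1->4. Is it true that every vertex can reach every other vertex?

There is no directed path from 5 to 2, so the graph is not strongly connected.

No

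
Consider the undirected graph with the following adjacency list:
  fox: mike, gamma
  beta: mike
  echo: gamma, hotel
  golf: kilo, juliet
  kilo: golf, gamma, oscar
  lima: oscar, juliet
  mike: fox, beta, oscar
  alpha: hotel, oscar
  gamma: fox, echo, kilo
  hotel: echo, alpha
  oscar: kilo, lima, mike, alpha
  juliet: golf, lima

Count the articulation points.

1

Removing mike increases the component count from 1 to 2, so mike is a cut vertex.
By contrast removing beta leaves 1 component; it is not a cut vertex. No other vertex is a cut vertex either.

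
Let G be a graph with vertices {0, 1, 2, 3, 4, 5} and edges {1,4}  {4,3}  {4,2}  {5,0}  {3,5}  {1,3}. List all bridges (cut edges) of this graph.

0-5, 2-4, 3-5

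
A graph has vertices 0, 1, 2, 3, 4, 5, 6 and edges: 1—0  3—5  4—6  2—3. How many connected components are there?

Starting from 4 we can reach 4, 6. That is one component of size 2.
Starting from 0 we can reach 0, 1. That is one component of size 2.
Starting from 2 we can reach 2, 3, 5. That is one component of size 3.
Total: 3 components.

3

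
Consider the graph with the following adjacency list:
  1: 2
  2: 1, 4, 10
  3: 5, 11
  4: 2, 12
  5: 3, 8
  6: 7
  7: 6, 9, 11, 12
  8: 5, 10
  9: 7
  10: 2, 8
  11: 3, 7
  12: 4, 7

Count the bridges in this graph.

3

The edges on the cycle 8-5-3-11-7-12-4-2-10-8 are not bridges since each lies on that cycle.
But removing 6-7 disconnects 6 from 7; removing 9-7 disconnects 9 from 7; removing 1-2 disconnects 1 from 2 — these are bridges.
That makes 3 bridges.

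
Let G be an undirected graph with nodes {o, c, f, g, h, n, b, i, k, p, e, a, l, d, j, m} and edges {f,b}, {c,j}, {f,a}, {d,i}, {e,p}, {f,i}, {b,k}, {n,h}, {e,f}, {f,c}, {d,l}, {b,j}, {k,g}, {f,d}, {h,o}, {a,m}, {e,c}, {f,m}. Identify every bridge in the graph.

The edges on the cycle f-b-j-c-f are not bridges since each lies on that cycle.
But removing k–g disconnects k from g; removing n–h disconnects n from h; removing b–k disconnects b from k; removing h–o disconnects h from o — these are bridges.
In total 6 edges are bridges.

b-k, d-l, e-p, g-k, h-n, h-o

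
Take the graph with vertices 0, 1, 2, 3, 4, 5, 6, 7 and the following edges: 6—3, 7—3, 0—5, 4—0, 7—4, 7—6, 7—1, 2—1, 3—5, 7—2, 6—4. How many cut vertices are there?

1

Removing 7 increases the component count from 1 to 2, so 7 is a cut vertex.
By contrast removing 5 leaves 1 component; it is not a cut vertex. No other vertex is a cut vertex either.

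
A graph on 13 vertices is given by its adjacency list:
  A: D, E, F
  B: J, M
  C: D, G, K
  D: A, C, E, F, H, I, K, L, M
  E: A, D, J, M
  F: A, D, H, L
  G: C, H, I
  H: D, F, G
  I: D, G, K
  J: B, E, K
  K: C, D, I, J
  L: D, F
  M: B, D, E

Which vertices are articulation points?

Removing L, for instance, still leaves 1 component. No single vertex removal increases the component count — the graph has no articulation points.

none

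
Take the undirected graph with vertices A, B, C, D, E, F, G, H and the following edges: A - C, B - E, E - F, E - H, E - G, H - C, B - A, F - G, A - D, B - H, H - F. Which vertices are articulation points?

Removing A increases the component count from 1 to 2, so A is a cut vertex.
By contrast removing H leaves 1 component; it is not a cut vertex. No other vertex is a cut vertex either.

A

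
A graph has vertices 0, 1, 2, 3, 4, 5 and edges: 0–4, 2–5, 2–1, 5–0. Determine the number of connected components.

2

3 is isolated — a component by itself.
Starting from 0 we can reach 0, 1, 2, 4, 5. That is one component of size 5.
Total: 2 components.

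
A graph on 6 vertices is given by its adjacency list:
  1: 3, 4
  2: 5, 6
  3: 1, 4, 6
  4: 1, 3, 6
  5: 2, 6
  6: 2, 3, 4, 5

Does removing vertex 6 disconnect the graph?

Deleting 6 raises the number of components from 1 to 2, so 6 is a cut vertex.

Yes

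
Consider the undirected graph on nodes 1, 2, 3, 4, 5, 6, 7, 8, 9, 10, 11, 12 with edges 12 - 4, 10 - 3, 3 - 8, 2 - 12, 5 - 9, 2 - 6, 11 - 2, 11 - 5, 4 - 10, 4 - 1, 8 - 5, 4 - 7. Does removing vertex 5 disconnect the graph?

Deleting 5 raises the number of components from 1 to 2, so 5 is a cut vertex.

Yes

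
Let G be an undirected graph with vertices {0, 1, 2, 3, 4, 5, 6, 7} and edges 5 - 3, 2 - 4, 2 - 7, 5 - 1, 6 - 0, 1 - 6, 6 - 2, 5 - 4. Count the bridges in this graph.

3

The edges on the cycle 5-1-6-2-4-5 are not bridges since each lies on that cycle.
But removing 2 - 7 disconnects 2 from 7; removing 6 - 0 disconnects 6 from 0; removing 5 - 3 disconnects 5 from 3 — these are bridges.
That makes 3 bridges.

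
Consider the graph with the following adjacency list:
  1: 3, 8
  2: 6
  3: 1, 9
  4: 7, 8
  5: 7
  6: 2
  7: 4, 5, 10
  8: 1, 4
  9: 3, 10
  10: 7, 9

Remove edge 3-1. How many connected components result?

3 and 1 are still connected via 3-9-10-7-4-8-1, so the component count stays at 2.

2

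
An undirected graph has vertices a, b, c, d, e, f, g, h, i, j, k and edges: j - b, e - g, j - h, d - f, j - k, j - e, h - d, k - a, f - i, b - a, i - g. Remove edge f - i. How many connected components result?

2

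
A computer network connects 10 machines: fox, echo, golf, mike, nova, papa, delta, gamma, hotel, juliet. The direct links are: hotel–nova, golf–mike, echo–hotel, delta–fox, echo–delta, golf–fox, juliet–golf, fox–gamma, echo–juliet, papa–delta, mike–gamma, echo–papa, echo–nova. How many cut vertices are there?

Removing echo increases the component count from 1 to 2, so echo is a cut vertex.
By contrast removing juliet leaves 1 component; it is not a cut vertex. No other vertex is a cut vertex either.

1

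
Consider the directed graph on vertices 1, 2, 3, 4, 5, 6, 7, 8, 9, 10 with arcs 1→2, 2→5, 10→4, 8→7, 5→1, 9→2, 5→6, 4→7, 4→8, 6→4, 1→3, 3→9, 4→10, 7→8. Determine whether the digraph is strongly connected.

No

There is no directed path from 6 to 9, so the graph is not strongly connected.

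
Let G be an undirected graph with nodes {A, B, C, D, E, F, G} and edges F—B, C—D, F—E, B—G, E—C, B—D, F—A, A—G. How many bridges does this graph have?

The edges on the cycle F-E-C-D-B-F are not bridges since each lies on that cycle.
Every edge lies on some cycle, so there are no bridges.

0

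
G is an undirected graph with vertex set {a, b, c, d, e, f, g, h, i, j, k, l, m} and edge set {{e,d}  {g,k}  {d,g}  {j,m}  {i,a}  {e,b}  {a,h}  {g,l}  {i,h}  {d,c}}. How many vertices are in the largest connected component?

7

f is isolated — a component by itself.
Starting from j we can reach j, m. That is one component of size 2.
Starting from a we can reach a, h, i. That is one component of size 3.
Starting from b we can reach b, c, d, e, g, k, l. That is one component of size 7.
The largest has 7 vertices.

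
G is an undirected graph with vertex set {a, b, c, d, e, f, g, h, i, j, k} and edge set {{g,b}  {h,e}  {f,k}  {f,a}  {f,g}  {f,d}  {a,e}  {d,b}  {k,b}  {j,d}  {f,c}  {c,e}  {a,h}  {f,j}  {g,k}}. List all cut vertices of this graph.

f

Removing f increases the component count from 2 to 3, so f is a cut vertex.
By contrast removing a leaves 2 components; it is not a cut vertex. No other vertex is a cut vertex either.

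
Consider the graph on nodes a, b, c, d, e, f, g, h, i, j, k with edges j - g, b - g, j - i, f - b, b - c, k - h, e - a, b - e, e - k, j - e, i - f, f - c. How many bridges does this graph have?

The edges on the cycle j-i-f-b-e-j are not bridges since each lies on that cycle.
But removing e - a disconnects e from a; removing h - k disconnects h from k; removing e - k disconnects e from k — these are bridges.
That makes 3 bridges.

3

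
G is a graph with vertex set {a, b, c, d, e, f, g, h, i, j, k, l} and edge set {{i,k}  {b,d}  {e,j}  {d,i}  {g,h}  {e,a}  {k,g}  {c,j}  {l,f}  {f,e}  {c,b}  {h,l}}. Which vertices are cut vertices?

e

Removing e increases the component count from 1 to 2, so e is a cut vertex.
By contrast removing d leaves 1 component; it is not a cut vertex. No other vertex is a cut vertex either.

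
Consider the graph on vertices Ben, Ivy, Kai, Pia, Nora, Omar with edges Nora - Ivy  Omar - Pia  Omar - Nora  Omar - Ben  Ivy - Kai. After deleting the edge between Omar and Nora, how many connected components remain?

Before removal there is 1 component.
Omar - Nora is a bridge — removing it separates Omar's side from Nora's side.
After removal: 2 components.

2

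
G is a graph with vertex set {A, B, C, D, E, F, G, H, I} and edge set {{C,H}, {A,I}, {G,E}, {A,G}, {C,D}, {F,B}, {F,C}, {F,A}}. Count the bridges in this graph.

8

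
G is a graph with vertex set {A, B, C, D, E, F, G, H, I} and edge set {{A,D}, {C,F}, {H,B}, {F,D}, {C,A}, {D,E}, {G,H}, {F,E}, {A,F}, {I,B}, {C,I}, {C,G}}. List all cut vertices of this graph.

Removing C increases the component count from 1 to 2, so C is a cut vertex.
By contrast removing I leaves 1 component; it is not a cut vertex. No other vertex is a cut vertex either.

C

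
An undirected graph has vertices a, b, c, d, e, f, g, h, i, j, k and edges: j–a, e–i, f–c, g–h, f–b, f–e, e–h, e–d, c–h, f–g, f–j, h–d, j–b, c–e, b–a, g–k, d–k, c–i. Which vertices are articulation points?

f

Removing f increases the component count from 1 to 2, so f is a cut vertex.
By contrast removing j leaves 1 component; it is not a cut vertex. No other vertex is a cut vertex either.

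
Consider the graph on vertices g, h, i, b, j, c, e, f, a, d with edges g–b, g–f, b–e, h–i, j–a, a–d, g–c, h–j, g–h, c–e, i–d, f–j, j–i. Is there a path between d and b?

From d we can reach a, b, c, d, e, f, g, h, i, j, which includes b.

Yes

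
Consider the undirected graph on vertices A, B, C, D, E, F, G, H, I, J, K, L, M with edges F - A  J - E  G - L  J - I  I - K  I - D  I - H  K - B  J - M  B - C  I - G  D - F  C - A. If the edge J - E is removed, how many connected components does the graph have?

2

Before removal there is 1 component.
J - E is a bridge — removing it separates J's side from E's side.
After removal: 2 components.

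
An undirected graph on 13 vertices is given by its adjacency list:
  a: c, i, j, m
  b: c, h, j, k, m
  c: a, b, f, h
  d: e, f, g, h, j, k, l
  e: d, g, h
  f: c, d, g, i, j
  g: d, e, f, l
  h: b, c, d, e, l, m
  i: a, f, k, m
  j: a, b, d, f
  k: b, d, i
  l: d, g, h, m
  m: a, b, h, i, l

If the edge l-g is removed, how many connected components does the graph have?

1

l and g are still connected via l-d-g, so the component count stays at 1.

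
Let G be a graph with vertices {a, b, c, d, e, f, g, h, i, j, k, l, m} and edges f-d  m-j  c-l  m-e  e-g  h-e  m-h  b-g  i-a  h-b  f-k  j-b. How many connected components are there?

4

Starting from a we can reach a, i. That is one component of size 2.
Starting from c we can reach c, l. That is one component of size 2.
Starting from d we can reach d, f, k. That is one component of size 3.
Starting from b we can reach b, e, g, h, j, m. That is one component of size 6.
Total: 4 components.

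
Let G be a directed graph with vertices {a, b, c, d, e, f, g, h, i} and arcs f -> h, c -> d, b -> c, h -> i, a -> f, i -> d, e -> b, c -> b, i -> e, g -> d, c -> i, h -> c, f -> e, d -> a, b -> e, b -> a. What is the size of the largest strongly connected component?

{a, b, c, d, e, f, h, i} are all mutually reachable — one SCC of size 8.
{g} is an SCC by itself.
The largest has 8 vertices.

8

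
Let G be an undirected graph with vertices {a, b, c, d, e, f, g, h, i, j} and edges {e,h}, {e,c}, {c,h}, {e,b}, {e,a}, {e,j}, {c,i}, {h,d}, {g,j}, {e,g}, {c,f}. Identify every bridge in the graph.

The edges on the cycle e-c-h-e are not bridges since each lies on that cycle.
But removing d–h disconnects d from h; removing f–c disconnects f from c; removing e–b disconnects e from b; removing e–a disconnects e from a — these are bridges.
In total 5 edges are bridges.

a-e, b-e, c-f, c-i, d-h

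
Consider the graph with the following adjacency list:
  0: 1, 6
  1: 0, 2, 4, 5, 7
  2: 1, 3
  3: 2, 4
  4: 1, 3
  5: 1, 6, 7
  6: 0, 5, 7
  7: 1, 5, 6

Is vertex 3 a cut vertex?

No

Deleting 3 leaves 1 component (was 1) (its neighbors 2, 4 remain connected to each other), so 3 is not a cut vertex.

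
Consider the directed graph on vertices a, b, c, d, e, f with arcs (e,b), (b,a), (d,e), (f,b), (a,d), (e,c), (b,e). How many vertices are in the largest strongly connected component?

{a, b, d, e} are all mutually reachable — one SCC of size 4.
{f} is an SCC by itself.
{c} is an SCC by itself.
The largest has 4 vertices.

4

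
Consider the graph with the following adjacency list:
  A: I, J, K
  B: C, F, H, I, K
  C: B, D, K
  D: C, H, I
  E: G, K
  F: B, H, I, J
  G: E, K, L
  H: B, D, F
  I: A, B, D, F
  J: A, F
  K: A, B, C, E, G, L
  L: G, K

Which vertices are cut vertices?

K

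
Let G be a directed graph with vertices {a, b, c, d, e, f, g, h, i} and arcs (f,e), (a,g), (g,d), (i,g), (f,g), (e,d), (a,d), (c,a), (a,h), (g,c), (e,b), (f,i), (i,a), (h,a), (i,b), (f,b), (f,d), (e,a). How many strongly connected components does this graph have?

6

{a, c, g, h} are all mutually reachable — one SCC of size 4.
{b} is an SCC by itself.
{i} is an SCC by itself.
{f} is an SCC by itself.
{e} is an SCC by itself.
(and 1 more singleton SCC)
That gives 6 strongly connected components.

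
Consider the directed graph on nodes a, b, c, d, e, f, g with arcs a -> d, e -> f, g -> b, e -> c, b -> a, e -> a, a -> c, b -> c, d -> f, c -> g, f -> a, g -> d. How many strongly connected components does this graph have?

{a, b, c, d, f, g} are all mutually reachable — one SCC of size 6.
{e} is an SCC by itself.
That gives 2 strongly connected components.

2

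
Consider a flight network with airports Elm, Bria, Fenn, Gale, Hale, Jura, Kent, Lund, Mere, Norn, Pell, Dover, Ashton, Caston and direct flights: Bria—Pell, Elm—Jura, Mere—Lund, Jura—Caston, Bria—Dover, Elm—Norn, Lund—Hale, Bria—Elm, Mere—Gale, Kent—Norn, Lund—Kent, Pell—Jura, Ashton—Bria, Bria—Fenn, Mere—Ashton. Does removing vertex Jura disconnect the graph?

Yes

Deleting Jura raises the number of components from 1 to 2, so Jura is a cut vertex.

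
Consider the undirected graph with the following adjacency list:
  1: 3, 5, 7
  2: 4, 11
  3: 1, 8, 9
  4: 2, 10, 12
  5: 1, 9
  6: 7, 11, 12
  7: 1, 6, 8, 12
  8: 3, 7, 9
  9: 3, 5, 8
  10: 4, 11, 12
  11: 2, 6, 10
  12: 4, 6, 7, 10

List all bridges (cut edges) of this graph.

none

The edges on the cycle 11-2-4-10-11 are not bridges since each lies on that cycle.
Every edge lies on some cycle, so there are no bridges.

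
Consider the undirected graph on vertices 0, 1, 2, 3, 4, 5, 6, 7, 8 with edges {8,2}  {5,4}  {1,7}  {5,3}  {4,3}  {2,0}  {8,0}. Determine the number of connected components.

4

6 is isolated — a component by itself.
Starting from 1 we can reach 1, 7. That is one component of size 2.
Starting from 3 we can reach 3, 4, 5. That is one component of size 3.
Starting from 0 we can reach 0, 2, 8. That is one component of size 3.
Total: 4 components.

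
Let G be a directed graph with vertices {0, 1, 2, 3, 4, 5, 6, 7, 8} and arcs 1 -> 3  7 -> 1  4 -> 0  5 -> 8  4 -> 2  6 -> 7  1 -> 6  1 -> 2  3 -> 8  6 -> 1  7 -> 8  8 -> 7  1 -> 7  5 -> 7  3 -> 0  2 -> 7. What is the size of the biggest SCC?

6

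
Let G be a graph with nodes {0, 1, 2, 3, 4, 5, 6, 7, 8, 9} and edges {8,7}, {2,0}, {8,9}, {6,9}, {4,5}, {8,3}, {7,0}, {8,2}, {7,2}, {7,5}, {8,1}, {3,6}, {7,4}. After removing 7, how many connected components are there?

With 7 gone, the remaining components are: {4, 5}; {0, 1, 2, 3, 6, 8, 9}.
That is 2 components.

2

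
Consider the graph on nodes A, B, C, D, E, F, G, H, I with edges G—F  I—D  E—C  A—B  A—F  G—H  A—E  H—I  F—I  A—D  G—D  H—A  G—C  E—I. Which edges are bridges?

A-B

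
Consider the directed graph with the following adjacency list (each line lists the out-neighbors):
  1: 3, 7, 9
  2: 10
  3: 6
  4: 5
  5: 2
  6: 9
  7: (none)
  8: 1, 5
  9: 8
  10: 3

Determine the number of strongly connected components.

3

{1, 2, 3, 5, 6, 8, 9, 10} are all mutually reachable — one SCC of size 8.
{7} is an SCC by itself.
{4} is an SCC by itself.
That gives 3 strongly connected components.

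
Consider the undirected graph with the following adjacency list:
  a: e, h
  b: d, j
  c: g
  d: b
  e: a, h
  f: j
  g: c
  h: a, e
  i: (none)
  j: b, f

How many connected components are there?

4

i is isolated — a component by itself.
Starting from c we can reach c, g. That is one component of size 2.
Starting from a we can reach a, e, h. That is one component of size 3.
Starting from b we can reach b, d, f, j. That is one component of size 4.
Total: 4 components.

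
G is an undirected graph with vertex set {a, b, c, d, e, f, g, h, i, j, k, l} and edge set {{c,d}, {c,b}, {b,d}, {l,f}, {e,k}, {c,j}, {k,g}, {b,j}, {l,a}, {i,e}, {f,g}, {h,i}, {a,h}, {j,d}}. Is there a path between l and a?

Yes

From l we can reach a, e, f, g, h, i, k, l, which includes a.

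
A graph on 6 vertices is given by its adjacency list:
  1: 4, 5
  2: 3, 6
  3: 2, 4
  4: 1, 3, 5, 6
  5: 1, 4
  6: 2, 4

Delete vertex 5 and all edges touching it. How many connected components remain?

With 5 gone, the remaining components are: {1, 2, 3, 4, 6}.
That is 1 component.

1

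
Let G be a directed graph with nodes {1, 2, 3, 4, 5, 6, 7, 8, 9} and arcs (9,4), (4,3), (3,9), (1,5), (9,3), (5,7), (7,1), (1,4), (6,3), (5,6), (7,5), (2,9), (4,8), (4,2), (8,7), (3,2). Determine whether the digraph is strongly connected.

Yes

From 4 we can reach every vertex (1, 2, 3, 4, 5, 6, 7, 8, 9), and every vertex can reach 4 (1, 2, 3, 4, 5, 6, 7, 8, 9). So the whole graph is one strongly connected component.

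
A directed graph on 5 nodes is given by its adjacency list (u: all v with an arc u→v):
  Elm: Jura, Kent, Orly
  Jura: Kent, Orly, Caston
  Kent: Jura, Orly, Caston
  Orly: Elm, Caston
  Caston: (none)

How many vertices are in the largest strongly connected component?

{Elm, Jura, Kent, Orly} are all mutually reachable — one SCC of size 4.
{Caston} is an SCC by itself.
The largest has 4 vertices.

4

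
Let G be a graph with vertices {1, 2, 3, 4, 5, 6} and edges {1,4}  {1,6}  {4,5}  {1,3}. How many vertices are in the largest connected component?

5

2 is isolated — a component by itself.
Starting from 1 we can reach 1, 3, 4, 5, 6. That is one component of size 5.
The largest has 5 vertices.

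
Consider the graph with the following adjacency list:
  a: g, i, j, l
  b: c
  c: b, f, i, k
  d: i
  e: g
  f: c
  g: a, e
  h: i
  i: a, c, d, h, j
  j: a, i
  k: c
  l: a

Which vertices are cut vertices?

a, c, g, i

Removing a increases the component count from 1 to 3, so a is a cut vertex.
Removing c increases the component count from 1 to 4, so c is a cut vertex.
Removing g increases the component count from 1 to 2, so g is a cut vertex.
Likewise i is a cut vertex.
By contrast removing k leaves 1 component; it is not a cut vertex. No other vertex is a cut vertex either.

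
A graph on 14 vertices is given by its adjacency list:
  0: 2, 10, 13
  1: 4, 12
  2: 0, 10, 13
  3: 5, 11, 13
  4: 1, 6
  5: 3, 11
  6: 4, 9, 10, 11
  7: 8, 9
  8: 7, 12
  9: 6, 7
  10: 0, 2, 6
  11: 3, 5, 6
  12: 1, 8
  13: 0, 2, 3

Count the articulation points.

1

Removing 6 increases the component count from 1 to 2, so 6 is a cut vertex.
By contrast removing 10 leaves 1 component; it is not a cut vertex. No other vertex is a cut vertex either.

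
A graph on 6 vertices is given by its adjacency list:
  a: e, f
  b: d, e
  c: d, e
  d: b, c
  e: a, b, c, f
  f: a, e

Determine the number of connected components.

Starting from a we can reach a, b, c, d, e, f. That is one component of size 6.
Total: 1 component.

1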